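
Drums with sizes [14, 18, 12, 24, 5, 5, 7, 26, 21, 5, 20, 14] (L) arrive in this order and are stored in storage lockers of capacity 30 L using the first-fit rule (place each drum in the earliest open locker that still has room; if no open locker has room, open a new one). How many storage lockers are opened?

7

  14 → locker 1 (new)  [load 14/30]
  18 → locker 2 (new)  [load 18/30]
  12 → locker 1  [load 26/30]
  24 → locker 3 (new)  [load 24/30]
  5 → locker 2  [load 23/30]
  5 → locker 2  [load 28/30]
  7 → locker 4 (new)  [load 7/30]
  26 → locker 5 (new)  [load 26/30]
  21 → locker 4  [load 28/30]
  5 → locker 3  [load 29/30]
  20 → locker 6 (new)  [load 20/30]
  14 → locker 7 (new)  [load 14/30]
7 storage lockers opened.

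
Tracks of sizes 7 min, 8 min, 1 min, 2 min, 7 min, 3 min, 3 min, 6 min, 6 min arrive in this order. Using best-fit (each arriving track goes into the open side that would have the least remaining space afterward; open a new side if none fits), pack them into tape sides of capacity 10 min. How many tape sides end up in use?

5

  7 → side 1 (new)  [load 7/10]
  8 → side 2 (new)  [load 8/10]
  1 → side 2  [load 9/10]
  2 → side 1  [load 9/10]
  7 → side 3 (new)  [load 7/10]
  3 → side 3  [load 10/10]
  3 → side 4 (new)  [load 3/10]
  6 → side 4  [load 9/10]
  6 → side 5 (new)  [load 6/10]
5 tape sides opened.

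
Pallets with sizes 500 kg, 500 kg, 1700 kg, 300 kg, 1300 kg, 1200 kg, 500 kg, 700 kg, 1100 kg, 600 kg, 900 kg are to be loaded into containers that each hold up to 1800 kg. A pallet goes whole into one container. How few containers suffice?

Total = 1700 + 1300 + 1200 + 1100 + 900 + 700 + 600 + 500 + 500 + 500 + 300 = 9300 kg.
Lower bound: ⌈9300/1800⌉ = 6 containers.
A packing using 6 containers:
  container 1: 1700 = 1700
  container 2: 1300 + 500 = 1800
  container 3: 1200 + 600 = 1800
  container 4: 1100 + 700 = 1800
  container 5: 900 + 500 + 300 = 1700
  container 6: 500 = 500
This matches the lower bound, so 6 is optimal.

6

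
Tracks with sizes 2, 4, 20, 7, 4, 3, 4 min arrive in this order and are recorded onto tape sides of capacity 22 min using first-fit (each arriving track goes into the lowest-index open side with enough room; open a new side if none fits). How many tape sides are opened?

  2 → side 1 (new)  [load 2/22]
  4 → side 1  [load 6/22]
  20 → side 2 (new)  [load 20/22]
  7 → side 1  [load 13/22]
  4 → side 1  [load 17/22]
  3 → side 1  [load 20/22]
  4 → side 3 (new)  [load 4/22]
3 tape sides opened.

3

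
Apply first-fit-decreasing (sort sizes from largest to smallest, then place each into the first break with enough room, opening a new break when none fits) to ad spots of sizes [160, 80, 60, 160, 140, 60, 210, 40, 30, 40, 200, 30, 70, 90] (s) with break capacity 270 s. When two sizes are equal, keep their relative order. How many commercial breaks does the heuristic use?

6

Sorted descending: 210, 200, 160, 160, 140, 90, 80, 70, 60, 60, 40, 40, 30, 30.
  210 → break 1 (new)  [load 210/270]
  200 → break 2 (new)  [load 200/270]
  160 → break 3 (new)  [load 160/270]
  160 → break 4 (new)  [load 160/270]
  140 → break 5 (new)  [load 140/270]
  90 → break 3  [load 250/270]
  80 → break 4  [load 240/270]
  70 → break 2  [load 270/270]
  60 → break 1  [load 270/270]
  60 → break 5  [load 200/270]
  40 → break 5  [load 240/270]
  40 → break 6 (new)  [load 40/270]
  30 → break 4  [load 270/270]
  30 → break 5  [load 270/270]
6 commercial breaks opened.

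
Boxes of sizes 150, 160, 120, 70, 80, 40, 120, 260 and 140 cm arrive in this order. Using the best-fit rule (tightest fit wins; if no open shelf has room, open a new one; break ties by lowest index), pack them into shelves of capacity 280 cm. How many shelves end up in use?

5

  150 → shelf 1 (new)  [load 150/280]
  160 → shelf 2 (new)  [load 160/280]
  120 → shelf 2  [load 280/280]
  70 → shelf 1  [load 220/280]
  80 → shelf 3 (new)  [load 80/280]
  40 → shelf 1  [load 260/280]
  120 → shelf 3  [load 200/280]
  260 → shelf 4 (new)  [load 260/280]
  140 → shelf 5 (new)  [load 140/280]
5 shelves opened.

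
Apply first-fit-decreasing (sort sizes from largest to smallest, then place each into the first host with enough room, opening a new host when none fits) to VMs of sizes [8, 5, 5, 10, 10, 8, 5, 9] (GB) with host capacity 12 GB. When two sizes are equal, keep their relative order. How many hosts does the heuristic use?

Sorted descending: 10, 10, 9, 8, 8, 5, 5, 5.
  10 → host 1 (new)  [load 10/12]
  10 → host 2 (new)  [load 10/12]
  9 → host 3 (new)  [load 9/12]
  8 → host 4 (new)  [load 8/12]
  8 → host 5 (new)  [load 8/12]
  5 → host 6 (new)  [load 5/12]
  5 → host 6  [load 10/12]
  5 → host 7 (new)  [load 5/12]
7 hosts opened.

7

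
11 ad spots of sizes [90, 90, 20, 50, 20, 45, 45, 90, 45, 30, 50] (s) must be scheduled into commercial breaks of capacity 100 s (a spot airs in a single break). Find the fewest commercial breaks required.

7

Total = 90 + 90 + 90 + 50 + 50 + 45 + 45 + 45 + 30 + 20 + 20 = 575 s.
Lower bound: ⌈575/100⌉ = 6 commercial breaks.
A packing using 7 commercial breaks:
  break 1: 90 = 90
  break 2: 90 = 90
  break 3: 90 = 90
  break 4: 50 + 50 = 100
  break 5: 45 + 45 = 90
  break 6: 45 + 30 + 20 = 95
  break 7: 20 = 20
No arrangement into 6 commercial breaks stays within capacity, so 7 is optimal.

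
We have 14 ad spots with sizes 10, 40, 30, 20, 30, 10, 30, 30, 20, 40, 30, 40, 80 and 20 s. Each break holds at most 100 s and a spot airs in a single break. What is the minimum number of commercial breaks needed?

Total = 80 + 40 + 40 + 40 + 30 + 30 + 30 + 30 + 30 + 20 + 20 + 20 + 10 + 10 = 430 s.
Lower bound: ⌈430/100⌉ = 5 commercial breaks.
A packing using 5 commercial breaks:
  break 1: 80 + 20 = 100
  break 2: 40 + 40 + 20 = 100
  break 3: 40 + 30 + 30 = 100
  break 4: 30 + 30 + 30 + 10 = 100
  break 5: 20 + 10 = 30
This matches the lower bound, so 5 is optimal.

5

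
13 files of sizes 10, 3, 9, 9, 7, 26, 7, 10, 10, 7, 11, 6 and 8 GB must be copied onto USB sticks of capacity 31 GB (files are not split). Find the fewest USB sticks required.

Total = 26 + 11 + 10 + 10 + 10 + 9 + 9 + 8 + 7 + 7 + 7 + 6 + 3 = 123 GB.
Lower bound: ⌈123/31⌉ = 4 USB sticks.
A packing using 5 USB sticks:
  USB stick 1: 26 + 3 = 29
  USB stick 2: 11 + 10 + 10 = 31
  USB stick 3: 10 + 9 + 9 = 28
  USB stick 4: 8 + 7 + 7 + 7 = 29
  USB stick 5: 6 = 6
No arrangement into 4 USB sticks stays within capacity, so 5 is optimal.

5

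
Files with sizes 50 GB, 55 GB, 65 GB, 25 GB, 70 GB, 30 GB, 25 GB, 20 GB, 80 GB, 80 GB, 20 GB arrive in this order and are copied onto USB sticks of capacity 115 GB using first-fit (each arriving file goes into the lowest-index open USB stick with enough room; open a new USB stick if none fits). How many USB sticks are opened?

5

  50 → USB stick 1 (new)  [load 50/115]
  55 → USB stick 1  [load 105/115]
  65 → USB stick 2 (new)  [load 65/115]
  25 → USB stick 2  [load 90/115]
  70 → USB stick 3 (new)  [load 70/115]
  30 → USB stick 3  [load 100/115]
  25 → USB stick 2  [load 115/115]
  20 → USB stick 4 (new)  [load 20/115]
  80 → USB stick 4  [load 100/115]
  80 → USB stick 5 (new)  [load 80/115]
  20 → USB stick 5  [load 100/115]
5 USB sticks opened.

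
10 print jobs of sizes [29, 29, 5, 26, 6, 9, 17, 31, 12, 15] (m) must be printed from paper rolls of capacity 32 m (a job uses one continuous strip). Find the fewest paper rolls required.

6

Total = 31 + 29 + 29 + 26 + 17 + 15 + 12 + 9 + 6 + 5 = 179 m.
Lower bound: ⌈179/32⌉ = 6 paper rolls.
A packing using 6 paper rolls:
  roll 1: 31 = 31
  roll 2: 29 = 29
  roll 3: 29 = 29
  roll 4: 26 + 6 = 32
  roll 5: 17 + 15 = 32
  roll 6: 12 + 9 + 5 = 26
This matches the lower bound, so 6 is optimal.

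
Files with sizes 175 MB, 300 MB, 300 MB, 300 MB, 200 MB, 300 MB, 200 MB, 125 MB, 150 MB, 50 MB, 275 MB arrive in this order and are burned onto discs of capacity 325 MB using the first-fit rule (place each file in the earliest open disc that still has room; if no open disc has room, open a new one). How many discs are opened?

9

  175 → disc 1 (new)  [load 175/325]
  300 → disc 2 (new)  [load 300/325]
  300 → disc 3 (new)  [load 300/325]
  300 → disc 4 (new)  [load 300/325]
  200 → disc 5 (new)  [load 200/325]
  300 → disc 6 (new)  [load 300/325]
  200 → disc 7 (new)  [load 200/325]
  125 → disc 1  [load 300/325]
  150 → disc 8 (new)  [load 150/325]
  50 → disc 5  [load 250/325]
  275 → disc 9 (new)  [load 275/325]
9 discs opened.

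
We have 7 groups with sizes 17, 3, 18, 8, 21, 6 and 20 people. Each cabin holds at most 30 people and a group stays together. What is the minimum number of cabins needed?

Total = 21 + 20 + 18 + 17 + 8 + 6 + 3 = 93 people.
Lower bound: ⌈93/30⌉ = 4 cabins.
A packing using 4 cabins:
  cabin 1: 21 + 8 = 29
  cabin 2: 20 + 6 + 3 = 29
  cabin 3: 18 = 18
  cabin 4: 17 = 17
This matches the lower bound, so 4 is optimal.

4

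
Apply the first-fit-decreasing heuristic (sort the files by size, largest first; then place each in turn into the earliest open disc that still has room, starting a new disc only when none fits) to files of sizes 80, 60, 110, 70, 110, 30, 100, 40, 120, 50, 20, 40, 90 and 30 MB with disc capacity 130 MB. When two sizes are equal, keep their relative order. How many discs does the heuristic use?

8

Sorted descending: 120, 110, 110, 100, 90, 80, 70, 60, 50, 40, 40, 30, 30, 20.
  120 → disc 1 (new)  [load 120/130]
  110 → disc 2 (new)  [load 110/130]
  110 → disc 3 (new)  [load 110/130]
  100 → disc 4 (new)  [load 100/130]
  90 → disc 5 (new)  [load 90/130]
  80 → disc 6 (new)  [load 80/130]
  70 → disc 7 (new)  [load 70/130]
  60 → disc 7  [load 130/130]
  50 → disc 6  [load 130/130]
  40 → disc 5  [load 130/130]
  40 → disc 8 (new)  [load 40/130]
  30 → disc 4  [load 130/130]
  30 → disc 8  [load 70/130]
  20 → disc 2  [load 130/130]
8 discs opened.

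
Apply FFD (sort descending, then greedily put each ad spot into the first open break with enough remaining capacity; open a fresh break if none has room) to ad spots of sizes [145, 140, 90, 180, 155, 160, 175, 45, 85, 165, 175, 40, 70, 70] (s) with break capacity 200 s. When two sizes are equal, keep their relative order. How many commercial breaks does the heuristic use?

10

Sorted descending: 180, 175, 175, 165, 160, 155, 145, 140, 90, 85, 70, 70, 45, 40.
  180 → break 1 (new)  [load 180/200]
  175 → break 2 (new)  [load 175/200]
  175 → break 3 (new)  [load 175/200]
  165 → break 4 (new)  [load 165/200]
  160 → break 5 (new)  [load 160/200]
  155 → break 6 (new)  [load 155/200]
  145 → break 7 (new)  [load 145/200]
  140 → break 8 (new)  [load 140/200]
  90 → break 9 (new)  [load 90/200]
  85 → break 9  [load 175/200]
  70 → break 10 (new)  [load 70/200]
  70 → break 10  [load 140/200]
  45 → break 6  [load 200/200]
  40 → break 5  [load 200/200]
10 commercial breaks opened.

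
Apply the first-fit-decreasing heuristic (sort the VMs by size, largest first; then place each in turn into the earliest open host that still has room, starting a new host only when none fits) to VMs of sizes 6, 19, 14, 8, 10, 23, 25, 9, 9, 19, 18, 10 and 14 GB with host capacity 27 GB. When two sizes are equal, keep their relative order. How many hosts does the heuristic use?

Sorted descending: 25, 23, 19, 19, 18, 14, 14, 10, 10, 9, 9, 8, 6.
  25 → host 1 (new)  [load 25/27]
  23 → host 2 (new)  [load 23/27]
  19 → host 3 (new)  [load 19/27]
  19 → host 4 (new)  [load 19/27]
  18 → host 5 (new)  [load 18/27]
  14 → host 6 (new)  [load 14/27]
  14 → host 7 (new)  [load 14/27]
  10 → host 6  [load 24/27]
  10 → host 7  [load 24/27]
  9 → host 5  [load 27/27]
  9 → host 8 (new)  [load 9/27]
  8 → host 3  [load 27/27]
  6 → host 4  [load 25/27]
8 hosts opened.

8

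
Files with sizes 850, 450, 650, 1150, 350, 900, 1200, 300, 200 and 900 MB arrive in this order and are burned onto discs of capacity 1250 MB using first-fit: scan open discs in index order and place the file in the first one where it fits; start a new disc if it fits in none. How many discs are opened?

  850 → disc 1 (new)  [load 850/1250]
  450 → disc 2 (new)  [load 450/1250]
  650 → disc 2  [load 1100/1250]
  1150 → disc 3 (new)  [load 1150/1250]
  350 → disc 1  [load 1200/1250]
  900 → disc 4 (new)  [load 900/1250]
  1200 → disc 5 (new)  [load 1200/1250]
  300 → disc 4  [load 1200/1250]
  200 → disc 6 (new)  [load 200/1250]
  900 → disc 6  [load 1100/1250]
6 discs opened.

6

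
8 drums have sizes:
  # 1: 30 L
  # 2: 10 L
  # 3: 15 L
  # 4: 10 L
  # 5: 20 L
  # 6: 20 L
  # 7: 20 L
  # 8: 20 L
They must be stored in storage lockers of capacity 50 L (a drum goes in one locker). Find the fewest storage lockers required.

Total = 30 + 20 + 20 + 20 + 20 + 15 + 10 + 10 = 145 L.
Lower bound: ⌈145/50⌉ = 3 storage lockers.
A packing using 3 storage lockers:
  locker 1: 30 + 20 = 50
  locker 2: 20 + 20 + 10 = 50
  locker 3: 20 + 15 + 10 = 45
This matches the lower bound, so 3 is optimal.

3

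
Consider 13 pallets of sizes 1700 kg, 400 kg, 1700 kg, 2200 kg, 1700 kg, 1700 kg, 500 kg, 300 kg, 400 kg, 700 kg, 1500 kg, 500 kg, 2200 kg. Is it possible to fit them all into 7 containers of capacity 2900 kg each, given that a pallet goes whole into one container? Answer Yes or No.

Yes

A valid assignment using 7 containers:
  container 1: 2200 + 700 = 2900
  container 2: 2200 + 500 = 2700
  container 3: 1700 + 500 + 400 + 300 = 2900
  container 4: 1700 + 400 = 2100
  container 5: 1700 = 1700
  container 6: 1700 = 1700
  container 7: 1500 = 1500
Every load is within 2900 kg, so 7 containers suffice.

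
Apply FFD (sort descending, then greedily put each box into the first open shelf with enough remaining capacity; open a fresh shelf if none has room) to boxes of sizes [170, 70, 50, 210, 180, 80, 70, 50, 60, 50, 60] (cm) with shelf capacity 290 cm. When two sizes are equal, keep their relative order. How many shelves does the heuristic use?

Sorted descending: 210, 180, 170, 80, 70, 70, 60, 60, 50, 50, 50.
  210 → shelf 1 (new)  [load 210/290]
  180 → shelf 2 (new)  [load 180/290]
  170 → shelf 3 (new)  [load 170/290]
  80 → shelf 1  [load 290/290]
  70 → shelf 2  [load 250/290]
  70 → shelf 3  [load 240/290]
  60 → shelf 4 (new)  [load 60/290]
  60 → shelf 4  [load 120/290]
  50 → shelf 3  [load 290/290]
  50 → shelf 4  [load 170/290]
  50 → shelf 4  [load 220/290]
4 shelves opened.

4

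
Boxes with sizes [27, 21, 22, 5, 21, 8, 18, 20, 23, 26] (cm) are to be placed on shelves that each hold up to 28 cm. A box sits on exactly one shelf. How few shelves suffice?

8

Total = 27 + 26 + 23 + 22 + 21 + 21 + 20 + 18 + 8 + 5 = 191 cm.
Lower bound: ⌈191/28⌉ = 7 shelves.
Also, 8 boxes each exceed 14 cm, and no two of those can share a shelf, so at least 8 shelves are needed.
A packing using 8 shelves:
  shelf 1: 27 = 27
  shelf 2: 26 = 26
  shelf 3: 23 + 5 = 28
  shelf 4: 22 = 22
  shelf 5: 21 = 21
  shelf 6: 21 = 21
  shelf 7: 20 + 8 = 28
  shelf 8: 18 = 18
This matches the lower bound, so 8 is optimal.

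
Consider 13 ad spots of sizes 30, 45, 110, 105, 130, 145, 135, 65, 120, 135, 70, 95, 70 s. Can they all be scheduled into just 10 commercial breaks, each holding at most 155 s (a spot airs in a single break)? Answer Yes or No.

A valid assignment using 10 commercial breaks:
  break 1: 145 = 145
  break 2: 135 = 135
  break 3: 135 = 135
  break 4: 130 = 130
  break 5: 120 + 30 = 150
  break 6: 110 + 45 = 155
  break 7: 105 = 105
  break 8: 95 = 95
  break 9: 70 + 70 = 140
  break 10: 65 = 65
Every load is within 155 s, so 10 commercial breaks suffice.

Yes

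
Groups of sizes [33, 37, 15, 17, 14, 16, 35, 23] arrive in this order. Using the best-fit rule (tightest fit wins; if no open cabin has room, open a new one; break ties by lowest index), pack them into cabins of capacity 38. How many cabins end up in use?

6

  33 → cabin 1 (new)  [load 33/38]
  37 → cabin 2 (new)  [load 37/38]
  15 → cabin 3 (new)  [load 15/38]
  17 → cabin 3  [load 32/38]
  14 → cabin 4 (new)  [load 14/38]
  16 → cabin 4  [load 30/38]
  35 → cabin 5 (new)  [load 35/38]
  23 → cabin 6 (new)  [load 23/38]
6 cabins opened.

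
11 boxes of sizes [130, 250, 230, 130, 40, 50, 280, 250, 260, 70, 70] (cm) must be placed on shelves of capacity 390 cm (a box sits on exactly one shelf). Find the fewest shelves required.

Total = 280 + 260 + 250 + 250 + 230 + 130 + 130 + 70 + 70 + 50 + 40 = 1760 cm.
Lower bound: ⌈1760/390⌉ = 5 shelves.
A packing using 5 shelves:
  shelf 1: 280 + 70 + 40 = 390
  shelf 2: 260 + 130 = 390
  shelf 3: 250 + 130 = 380
  shelf 4: 250 + 70 + 50 = 370
  shelf 5: 230 = 230
This matches the lower bound, so 5 is optimal.

5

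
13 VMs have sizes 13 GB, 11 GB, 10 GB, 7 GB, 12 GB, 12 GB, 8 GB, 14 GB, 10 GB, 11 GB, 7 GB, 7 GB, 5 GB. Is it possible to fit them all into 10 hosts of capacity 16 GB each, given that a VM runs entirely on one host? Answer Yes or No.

A valid assignment using 10 hosts:
  host 1: 14 = 14
  host 2: 13 = 13
  host 3: 12 = 12
  host 4: 12 = 12
  host 5: 11 + 5 = 16
  host 6: 11 = 11
  host 7: 10 = 10
  host 8: 10 = 10
  host 9: 8 + 7 = 15
  host 10: 7 + 7 = 14
Every load is within 16 GB, so 10 hosts suffice.

Yes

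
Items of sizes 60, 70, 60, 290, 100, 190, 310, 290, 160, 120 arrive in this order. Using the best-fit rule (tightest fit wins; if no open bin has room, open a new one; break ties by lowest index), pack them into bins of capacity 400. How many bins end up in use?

5

  60 → bin 1 (new)  [load 60/400]
  70 → bin 1  [load 130/400]
  60 → bin 1  [load 190/400]
  290 → bin 2 (new)  [load 290/400]
  100 → bin 2  [load 390/400]
  190 → bin 1  [load 380/400]
  310 → bin 3 (new)  [load 310/400]
  290 → bin 4 (new)  [load 290/400]
  160 → bin 5 (new)  [load 160/400]
  120 → bin 5  [load 280/400]
5 bins opened.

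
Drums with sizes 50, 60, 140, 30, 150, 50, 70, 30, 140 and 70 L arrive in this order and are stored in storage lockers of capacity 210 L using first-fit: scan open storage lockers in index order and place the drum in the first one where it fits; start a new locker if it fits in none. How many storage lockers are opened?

4

  50 → locker 1 (new)  [load 50/210]
  60 → locker 1  [load 110/210]
  140 → locker 2 (new)  [load 140/210]
  30 → locker 1  [load 140/210]
  150 → locker 3 (new)  [load 150/210]
  50 → locker 1  [load 190/210]
  70 → locker 2  [load 210/210]
  30 → locker 3  [load 180/210]
  140 → locker 4 (new)  [load 140/210]
  70 → locker 4  [load 210/210]
4 storage lockers opened.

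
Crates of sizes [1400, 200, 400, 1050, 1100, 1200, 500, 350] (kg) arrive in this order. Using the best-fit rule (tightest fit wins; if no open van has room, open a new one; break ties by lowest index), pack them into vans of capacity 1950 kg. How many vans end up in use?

  1400 → van 1 (new)  [load 1400/1950]
  200 → van 1  [load 1600/1950]
  400 → van 2 (new)  [load 400/1950]
  1050 → van 2  [load 1450/1950]
  1100 → van 3 (new)  [load 1100/1950]
  1200 → van 4 (new)  [load 1200/1950]
  500 → van 2  [load 1950/1950]
  350 → van 1  [load 1950/1950]
4 vans opened.

4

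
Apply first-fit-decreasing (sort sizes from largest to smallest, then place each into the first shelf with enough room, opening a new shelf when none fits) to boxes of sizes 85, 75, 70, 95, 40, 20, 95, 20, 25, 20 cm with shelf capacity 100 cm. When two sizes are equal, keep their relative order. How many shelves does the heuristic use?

6

Sorted descending: 95, 95, 85, 75, 70, 40, 25, 20, 20, 20.
  95 → shelf 1 (new)  [load 95/100]
  95 → shelf 2 (new)  [load 95/100]
  85 → shelf 3 (new)  [load 85/100]
  75 → shelf 4 (new)  [load 75/100]
  70 → shelf 5 (new)  [load 70/100]
  40 → shelf 6 (new)  [load 40/100]
  25 → shelf 4  [load 100/100]
  20 → shelf 5  [load 90/100]
  20 → shelf 6  [load 60/100]
  20 → shelf 6  [load 80/100]
6 shelves opened.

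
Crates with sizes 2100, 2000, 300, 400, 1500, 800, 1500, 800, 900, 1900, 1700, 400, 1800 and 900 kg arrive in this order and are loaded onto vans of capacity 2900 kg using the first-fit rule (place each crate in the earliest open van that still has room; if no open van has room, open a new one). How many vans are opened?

  2100 → van 1 (new)  [load 2100/2900]
  2000 → van 2 (new)  [load 2000/2900]
  300 → van 1  [load 2400/2900]
  400 → van 1  [load 2800/2900]
  1500 → van 3 (new)  [load 1500/2900]
  800 → van 2  [load 2800/2900]
  1500 → van 4 (new)  [load 1500/2900]
  800 → van 3  [load 2300/2900]
  900 → van 4  [load 2400/2900]
  1900 → van 5 (new)  [load 1900/2900]
  1700 → van 6 (new)  [load 1700/2900]
  400 → van 3  [load 2700/2900]
  1800 → van 7 (new)  [load 1800/2900]
  900 → van 5  [load 2800/2900]
7 vans opened.

7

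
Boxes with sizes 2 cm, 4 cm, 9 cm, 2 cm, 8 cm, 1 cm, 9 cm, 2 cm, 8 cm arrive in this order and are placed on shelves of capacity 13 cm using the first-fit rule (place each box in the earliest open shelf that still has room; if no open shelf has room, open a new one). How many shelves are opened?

  2 → shelf 1 (new)  [load 2/13]
  4 → shelf 1  [load 6/13]
  9 → shelf 2 (new)  [load 9/13]
  2 → shelf 1  [load 8/13]
  8 → shelf 3 (new)  [load 8/13]
  1 → shelf 1  [load 9/13]
  9 → shelf 4 (new)  [load 9/13]
  2 → shelf 1  [load 11/13]
  8 → shelf 5 (new)  [load 8/13]
5 shelves opened.

5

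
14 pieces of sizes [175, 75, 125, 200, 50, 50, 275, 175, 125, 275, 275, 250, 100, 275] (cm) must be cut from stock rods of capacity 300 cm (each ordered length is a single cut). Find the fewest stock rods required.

Total = 275 + 275 + 275 + 275 + 250 + 200 + 175 + 175 + 125 + 125 + 100 + 75 + 50 + 50 = 2425 cm.
Lower bound: ⌈2425/300⌉ = 9 stock rods.
A packing using 9 stock rods:
  stock rod 1: 275 = 275
  stock rod 2: 275 = 275
  stock rod 3: 275 = 275
  stock rod 4: 275 = 275
  stock rod 5: 250 + 50 = 300
  stock rod 6: 200 + 100 = 300
  stock rod 7: 175 + 125 = 300
  stock rod 8: 175 + 125 = 300
  stock rod 9: 75 + 50 = 125
This matches the lower bound, so 9 is optimal.

9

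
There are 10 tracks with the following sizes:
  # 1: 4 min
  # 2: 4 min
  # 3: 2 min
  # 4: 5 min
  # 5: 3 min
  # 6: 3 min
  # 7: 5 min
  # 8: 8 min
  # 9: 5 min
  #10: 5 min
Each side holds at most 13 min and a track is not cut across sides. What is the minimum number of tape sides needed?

Total = 8 + 5 + 5 + 5 + 5 + 4 + 4 + 3 + 3 + 2 = 44 min.
Lower bound: ⌈44/13⌉ = 4 tape sides.
A packing using 4 tape sides:
  side 1: 8 + 5 = 13
  side 2: 5 + 5 + 3 = 13
  side 3: 5 + 4 + 4 = 13
  side 4: 3 + 2 = 5
This matches the lower bound, so 4 is optimal.

4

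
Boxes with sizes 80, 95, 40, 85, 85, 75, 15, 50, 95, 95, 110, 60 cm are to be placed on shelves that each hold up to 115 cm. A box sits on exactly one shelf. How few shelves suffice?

9

Total = 110 + 95 + 95 + 95 + 85 + 85 + 80 + 75 + 60 + 50 + 40 + 15 = 885 cm.
Lower bound: ⌈885/115⌉ = 8 shelves.
Also, 9 boxes each exceed 115/2 cm, and no two of those can share a shelf, so at least 9 shelves are needed.
A packing using 9 shelves:
  shelf 1: 110 = 110
  shelf 2: 95 + 15 = 110
  shelf 3: 95 = 95
  shelf 4: 95 = 95
  shelf 5: 85 = 85
  shelf 6: 85 = 85
  shelf 7: 80 = 80
  shelf 8: 75 + 40 = 115
  shelf 9: 60 + 50 = 110
This matches the lower bound, so 9 is optimal.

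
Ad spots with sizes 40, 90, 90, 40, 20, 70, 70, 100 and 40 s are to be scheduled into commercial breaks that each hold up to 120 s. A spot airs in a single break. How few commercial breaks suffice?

6

Total = 100 + 90 + 90 + 70 + 70 + 40 + 40 + 40 + 20 = 560 s.
Lower bound: ⌈560/120⌉ = 5 commercial breaks.
A packing using 6 commercial breaks:
  break 1: 100 + 20 = 120
  break 2: 90 = 90
  break 3: 90 = 90
  break 4: 70 + 40 = 110
  break 5: 70 + 40 = 110
  break 6: 40 = 40
No arrangement into 5 commercial breaks stays within capacity, so 6 is optimal.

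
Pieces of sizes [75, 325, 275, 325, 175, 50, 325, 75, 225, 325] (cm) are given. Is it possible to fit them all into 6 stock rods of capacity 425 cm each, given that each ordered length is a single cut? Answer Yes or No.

A valid assignment using 6 stock rods:
  stock rod 1: 325 + 75 = 400
  stock rod 2: 325 + 75 = 400
  stock rod 3: 325 + 50 = 375
  stock rod 4: 325 = 325
  stock rod 5: 275 = 275
  stock rod 6: 225 + 175 = 400
Every load is within 425 cm, so 6 stock rods suffice.

Yes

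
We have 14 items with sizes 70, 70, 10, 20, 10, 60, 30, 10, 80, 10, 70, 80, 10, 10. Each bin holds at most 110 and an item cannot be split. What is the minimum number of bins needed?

6

Total = 80 + 80 + 70 + 70 + 70 + 60 + 30 + 20 + 10 + 10 + 10 + 10 + 10 + 10 = 540.
Lower bound: ⌈540/110⌉ = 5 bins.
Also, 6 items each exceed 55, and no two of those can share a bin, so at least 6 bins are needed.
A packing using 6 bins:
  bin 1: 80 + 30 = 110
  bin 2: 80 + 20 + 10 = 110
  bin 3: 70 + 10 + 10 + 10 + 10 = 110
  bin 4: 70 + 10 = 80
  bin 5: 70 = 70
  bin 6: 60 = 60
This matches the lower bound, so 6 is optimal.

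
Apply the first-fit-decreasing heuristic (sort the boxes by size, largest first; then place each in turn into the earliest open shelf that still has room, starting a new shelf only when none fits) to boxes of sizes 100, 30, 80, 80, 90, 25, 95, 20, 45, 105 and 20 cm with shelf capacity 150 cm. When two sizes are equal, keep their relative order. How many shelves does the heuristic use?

Sorted descending: 105, 100, 95, 90, 80, 80, 45, 30, 25, 20, 20.
  105 → shelf 1 (new)  [load 105/150]
  100 → shelf 2 (new)  [load 100/150]
  95 → shelf 3 (new)  [load 95/150]
  90 → shelf 4 (new)  [load 90/150]
  80 → shelf 5 (new)  [load 80/150]
  80 → shelf 6 (new)  [load 80/150]
  45 → shelf 1  [load 150/150]
  30 → shelf 2  [load 130/150]
  25 → shelf 3  [load 120/150]
  20 → shelf 2  [load 150/150]
  20 → shelf 3  [load 140/150]
6 shelves opened.

6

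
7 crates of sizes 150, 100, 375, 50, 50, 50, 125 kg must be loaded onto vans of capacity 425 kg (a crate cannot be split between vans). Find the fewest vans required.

Total = 375 + 150 + 125 + 100 + 50 + 50 + 50 = 900 kg.
Lower bound: ⌈900/425⌉ = 3 vans.
A packing using 3 vans:
  van 1: 375 + 50 = 425
  van 2: 150 + 125 + 100 + 50 = 425
  van 3: 50 = 50
This matches the lower bound, so 3 is optimal.

3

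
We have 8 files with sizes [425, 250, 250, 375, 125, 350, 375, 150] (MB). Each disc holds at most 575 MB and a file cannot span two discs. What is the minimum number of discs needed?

Total = 425 + 375 + 375 + 350 + 250 + 250 + 150 + 125 = 2300 MB.
Lower bound: ⌈2300/575⌉ = 4 discs.
A packing using 5 discs:
  disc 1: 425 + 150 = 575
  disc 2: 375 + 125 = 500
  disc 3: 375 = 375
  disc 4: 350 = 350
  disc 5: 250 + 250 = 500
No arrangement into 4 discs stays within capacity, so 5 is optimal.

5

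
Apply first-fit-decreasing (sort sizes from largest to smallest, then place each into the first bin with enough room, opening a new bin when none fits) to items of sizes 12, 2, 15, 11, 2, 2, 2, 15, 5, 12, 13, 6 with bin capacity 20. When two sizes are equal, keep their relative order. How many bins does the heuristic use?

Sorted descending: 15, 15, 13, 12, 12, 11, 6, 5, 2, 2, 2, 2.
  15 → bin 1 (new)  [load 15/20]
  15 → bin 2 (new)  [load 15/20]
  13 → bin 3 (new)  [load 13/20]
  12 → bin 4 (new)  [load 12/20]
  12 → bin 5 (new)  [load 12/20]
  11 → bin 6 (new)  [load 11/20]
  6 → bin 3  [load 19/20]
  5 → bin 1  [load 20/20]
  2 → bin 2  [load 17/20]
  2 → bin 2  [load 19/20]
  2 → bin 4  [load 14/20]
  2 → bin 4  [load 16/20]
6 bins opened.

6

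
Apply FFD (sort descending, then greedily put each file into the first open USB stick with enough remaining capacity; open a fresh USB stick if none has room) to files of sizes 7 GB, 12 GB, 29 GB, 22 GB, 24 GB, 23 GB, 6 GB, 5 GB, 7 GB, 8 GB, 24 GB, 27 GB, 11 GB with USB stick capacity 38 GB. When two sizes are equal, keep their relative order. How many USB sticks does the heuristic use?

Sorted descending: 29, 27, 24, 24, 23, 22, 12, 11, 8, 7, 7, 6, 5.
  29 → USB stick 1 (new)  [load 29/38]
  27 → USB stick 2 (new)  [load 27/38]
  24 → USB stick 3 (new)  [load 24/38]
  24 → USB stick 4 (new)  [load 24/38]
  23 → USB stick 5 (new)  [load 23/38]
  22 → USB stick 6 (new)  [load 22/38]
  12 → USB stick 3  [load 36/38]
  11 → USB stick 2  [load 38/38]
  8 → USB stick 1  [load 37/38]
  7 → USB stick 4  [load 31/38]
  7 → USB stick 4  [load 38/38]
  6 → USB stick 5  [load 29/38]
  5 → USB stick 5  [load 34/38]
6 USB sticks opened.

6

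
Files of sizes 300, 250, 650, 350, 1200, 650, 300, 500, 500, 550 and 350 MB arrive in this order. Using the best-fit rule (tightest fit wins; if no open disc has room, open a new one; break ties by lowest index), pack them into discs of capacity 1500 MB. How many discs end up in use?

  300 → disc 1 (new)  [load 300/1500]
  250 → disc 1  [load 550/1500]
  650 → disc 1  [load 1200/1500]
  350 → disc 2 (new)  [load 350/1500]
  1200 → disc 3 (new)  [load 1200/1500]
  650 → disc 2  [load 1000/1500]
  300 → disc 1  [load 1500/1500]
  500 → disc 2  [load 1500/1500]
  500 → disc 4 (new)  [load 500/1500]
  550 → disc 4  [load 1050/1500]
  350 → disc 4  [load 1400/1500]
4 discs opened.

4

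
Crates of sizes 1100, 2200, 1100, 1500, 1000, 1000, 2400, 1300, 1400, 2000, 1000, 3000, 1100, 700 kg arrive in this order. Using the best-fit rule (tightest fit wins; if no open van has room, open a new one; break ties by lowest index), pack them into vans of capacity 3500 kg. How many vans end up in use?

7

  1100 → van 1 (new)  [load 1100/3500]
  2200 → van 1  [load 3300/3500]
  1100 → van 2 (new)  [load 1100/3500]
  1500 → van 2  [load 2600/3500]
  1000 → van 3 (new)  [load 1000/3500]
  1000 → van 3  [load 2000/3500]
  2400 → van 4 (new)  [load 2400/3500]
  1300 → van 3  [load 3300/3500]
  1400 → van 5 (new)  [load 1400/3500]
  2000 → van 5  [load 3400/3500]
  1000 → van 4  [load 3400/3500]
  3000 → van 6 (new)  [load 3000/3500]
  1100 → van 7 (new)  [load 1100/3500]
  700 → van 2  [load 3300/3500]
7 vans opened.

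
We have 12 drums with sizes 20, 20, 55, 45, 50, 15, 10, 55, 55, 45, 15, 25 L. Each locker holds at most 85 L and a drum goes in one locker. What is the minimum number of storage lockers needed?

Total = 55 + 55 + 55 + 50 + 45 + 45 + 25 + 20 + 20 + 15 + 15 + 10 = 410 L.
Lower bound: ⌈410/85⌉ = 5 storage lockers.
Also, 6 drums each exceed 85/2 L, and no two of those can share a locker, so at least 6 storage lockers are needed.
A packing using 6 storage lockers:
  locker 1: 55 + 25 = 80
  locker 2: 55 + 20 + 10 = 85
  locker 3: 55 + 20 = 75
  locker 4: 50 + 15 + 15 = 80
  locker 5: 45 = 45
  locker 6: 45 = 45
This matches the lower bound, so 6 is optimal.

6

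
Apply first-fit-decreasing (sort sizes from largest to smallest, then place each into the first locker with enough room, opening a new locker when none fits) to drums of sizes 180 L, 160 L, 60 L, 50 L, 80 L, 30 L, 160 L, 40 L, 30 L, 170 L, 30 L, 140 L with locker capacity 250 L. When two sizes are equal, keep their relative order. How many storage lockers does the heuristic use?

Sorted descending: 180, 170, 160, 160, 140, 80, 60, 50, 40, 30, 30, 30.
  180 → locker 1 (new)  [load 180/250]
  170 → locker 2 (new)  [load 170/250]
  160 → locker 3 (new)  [load 160/250]
  160 → locker 4 (new)  [load 160/250]
  140 → locker 5 (new)  [load 140/250]
  80 → locker 2  [load 250/250]
  60 → locker 1  [load 240/250]
  50 → locker 3  [load 210/250]
  40 → locker 3  [load 250/250]
  30 → locker 4  [load 190/250]
  30 → locker 4  [load 220/250]
  30 → locker 4  [load 250/250]
5 storage lockers opened.

5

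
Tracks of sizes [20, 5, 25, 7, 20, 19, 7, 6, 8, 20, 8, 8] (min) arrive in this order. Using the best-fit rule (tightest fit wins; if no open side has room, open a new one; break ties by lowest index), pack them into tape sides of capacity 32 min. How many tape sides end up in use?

6

  20 → side 1 (new)  [load 20/32]
  5 → side 1  [load 25/32]
  25 → side 2 (new)  [load 25/32]
  7 → side 1  [load 32/32]
  20 → side 3 (new)  [load 20/32]
  19 → side 4 (new)  [load 19/32]
  7 → side 2  [load 32/32]
  6 → side 3  [load 26/32]
  8 → side 4  [load 27/32]
  20 → side 5 (new)  [load 20/32]
  8 → side 5  [load 28/32]
  8 → side 6 (new)  [load 8/32]
6 tape sides opened.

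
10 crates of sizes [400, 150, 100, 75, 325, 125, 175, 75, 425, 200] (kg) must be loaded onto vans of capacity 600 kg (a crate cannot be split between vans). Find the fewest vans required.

Total = 425 + 400 + 325 + 200 + 175 + 150 + 125 + 100 + 75 + 75 = 2050 kg.
Lower bound: ⌈2050/600⌉ = 4 vans.
A packing using 4 vans:
  van 1: 425 + 175 = 600
  van 2: 400 + 200 = 600
  van 3: 325 + 150 + 125 = 600
  van 4: 100 + 75 + 75 = 250
This matches the lower bound, so 4 is optimal.

4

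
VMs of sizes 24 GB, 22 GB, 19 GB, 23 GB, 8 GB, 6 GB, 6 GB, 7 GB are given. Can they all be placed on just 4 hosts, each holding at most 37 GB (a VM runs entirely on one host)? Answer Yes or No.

Yes

A valid assignment using 4 hosts:
  host 1: 24 + 8 = 32
  host 2: 23 + 7 + 6 = 36
  host 3: 22 + 6 = 28
  host 4: 19 = 19
Every load is within 37 GB, so 4 hosts suffice.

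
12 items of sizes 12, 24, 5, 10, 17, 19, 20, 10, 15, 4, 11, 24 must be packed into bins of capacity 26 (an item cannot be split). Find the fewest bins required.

8

Total = 24 + 24 + 20 + 19 + 17 + 15 + 12 + 11 + 10 + 10 + 5 + 4 = 171.
Lower bound: ⌈171/26⌉ = 7 bins.
A packing using 8 bins:
  bin 1: 24 = 24
  bin 2: 24 = 24
  bin 3: 20 + 5 = 25
  bin 4: 19 + 4 = 23
  bin 5: 17 = 17
  bin 6: 15 + 11 = 26
  bin 7: 12 + 10 = 22
  bin 8: 10 = 10
No arrangement into 7 bins stays within capacity, so 8 is optimal.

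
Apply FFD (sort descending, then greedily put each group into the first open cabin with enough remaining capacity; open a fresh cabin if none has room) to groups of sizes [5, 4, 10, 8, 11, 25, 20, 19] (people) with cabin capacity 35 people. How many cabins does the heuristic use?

Sorted descending: 25, 20, 19, 11, 10, 8, 5, 4.
  25 → cabin 1 (new)  [load 25/35]
  20 → cabin 2 (new)  [load 20/35]
  19 → cabin 3 (new)  [load 19/35]
  11 → cabin 2  [load 31/35]
  10 → cabin 1  [load 35/35]
  8 → cabin 3  [load 27/35]
  5 → cabin 3  [load 32/35]
  4 → cabin 2  [load 35/35]
3 cabins opened.

3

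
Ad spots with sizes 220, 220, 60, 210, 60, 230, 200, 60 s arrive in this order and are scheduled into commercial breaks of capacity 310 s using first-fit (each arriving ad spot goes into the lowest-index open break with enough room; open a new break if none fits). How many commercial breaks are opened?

5

  220 → break 1 (new)  [load 220/310]
  220 → break 2 (new)  [load 220/310]
  60 → break 1  [load 280/310]
  210 → break 3 (new)  [load 210/310]
  60 → break 2  [load 280/310]
  230 → break 4 (new)  [load 230/310]
  200 → break 5 (new)  [load 200/310]
  60 → break 3  [load 270/310]
5 commercial breaks opened.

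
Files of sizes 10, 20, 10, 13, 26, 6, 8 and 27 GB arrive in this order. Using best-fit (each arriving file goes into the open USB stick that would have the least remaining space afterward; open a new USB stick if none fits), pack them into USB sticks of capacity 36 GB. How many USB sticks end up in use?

  10 → USB stick 1 (new)  [load 10/36]
  20 → USB stick 1  [load 30/36]
  10 → USB stick 2 (new)  [load 10/36]
  13 → USB stick 2  [load 23/36]
  26 → USB stick 3 (new)  [load 26/36]
  6 → USB stick 1  [load 36/36]
  8 → USB stick 3  [load 34/36]
  27 → USB stick 4 (new)  [load 27/36]
4 USB sticks opened.

4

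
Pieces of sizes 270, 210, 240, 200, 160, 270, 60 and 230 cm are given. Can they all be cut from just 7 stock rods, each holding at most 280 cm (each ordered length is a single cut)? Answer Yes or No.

Yes

A valid assignment using 7 stock rods:
  stock rod 1: 270 = 270
  stock rod 2: 270 = 270
  stock rod 3: 240 = 240
  stock rod 4: 230 = 230
  stock rod 5: 210 + 60 = 270
  stock rod 6: 200 = 200
  stock rod 7: 160 = 160
Every load is within 280 cm, so 7 stock rods suffice.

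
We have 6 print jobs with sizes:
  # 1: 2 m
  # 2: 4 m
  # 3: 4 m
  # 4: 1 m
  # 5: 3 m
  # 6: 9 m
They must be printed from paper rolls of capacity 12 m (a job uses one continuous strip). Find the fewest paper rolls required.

2

Total = 9 + 4 + 4 + 3 + 2 + 1 = 23 m.
Lower bound: ⌈23/12⌉ = 2 paper rolls.
A packing using 2 paper rolls:
  roll 1: 9 + 3 = 12
  roll 2: 4 + 4 + 2 + 1 = 11
This matches the lower bound, so 2 is optimal.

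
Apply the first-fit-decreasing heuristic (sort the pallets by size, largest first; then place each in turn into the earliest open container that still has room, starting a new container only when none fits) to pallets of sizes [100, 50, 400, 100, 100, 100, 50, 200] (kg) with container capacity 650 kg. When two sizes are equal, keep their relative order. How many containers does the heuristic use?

2

Sorted descending: 400, 200, 100, 100, 100, 100, 50, 50.
  400 → container 1 (new)  [load 400/650]
  200 → container 1  [load 600/650]
  100 → container 2 (new)  [load 100/650]
  100 → container 2  [load 200/650]
  100 → container 2  [load 300/650]
  100 → container 2  [load 400/650]
  50 → container 1  [load 650/650]
  50 → container 2  [load 450/650]
2 containers opened.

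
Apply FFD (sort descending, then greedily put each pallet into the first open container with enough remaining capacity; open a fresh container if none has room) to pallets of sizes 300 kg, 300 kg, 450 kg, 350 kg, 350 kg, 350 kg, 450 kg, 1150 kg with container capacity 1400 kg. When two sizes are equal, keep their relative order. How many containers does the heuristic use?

3

Sorted descending: 1150, 450, 450, 350, 350, 350, 300, 300.
  1150 → container 1 (new)  [load 1150/1400]
  450 → container 2 (new)  [load 450/1400]
  450 → container 2  [load 900/1400]
  350 → container 2  [load 1250/1400]
  350 → container 3 (new)  [load 350/1400]
  350 → container 3  [load 700/1400]
  300 → container 3  [load 1000/1400]
  300 → container 3  [load 1300/1400]
3 containers opened.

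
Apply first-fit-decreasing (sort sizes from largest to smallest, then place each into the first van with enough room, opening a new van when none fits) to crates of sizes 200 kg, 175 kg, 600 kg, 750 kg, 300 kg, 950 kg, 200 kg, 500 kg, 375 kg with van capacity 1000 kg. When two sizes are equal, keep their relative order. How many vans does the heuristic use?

5

Sorted descending: 950, 750, 600, 500, 375, 300, 200, 200, 175.
  950 → van 1 (new)  [load 950/1000]
  750 → van 2 (new)  [load 750/1000]
  600 → van 3 (new)  [load 600/1000]
  500 → van 4 (new)  [load 500/1000]
  375 → van 3  [load 975/1000]
  300 → van 4  [load 800/1000]
  200 → van 2  [load 950/1000]
  200 → van 4  [load 1000/1000]
  175 → van 5 (new)  [load 175/1000]
5 vans opened.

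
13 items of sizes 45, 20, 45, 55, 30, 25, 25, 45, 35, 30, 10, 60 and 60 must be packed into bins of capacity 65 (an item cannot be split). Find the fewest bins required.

Total = 60 + 60 + 55 + 45 + 45 + 45 + 35 + 30 + 30 + 25 + 25 + 20 + 10 = 485.
Lower bound: ⌈485/65⌉ = 8 bins.
A packing using 9 bins:
  bin 1: 60 = 60
  bin 2: 60 = 60
  bin 3: 55 + 10 = 65
  bin 4: 45 + 20 = 65
  bin 5: 45 = 45
  bin 6: 45 = 45
  bin 7: 35 + 30 = 65
  bin 8: 30 + 25 = 55
  bin 9: 25 = 25
No arrangement into 8 bins stays within capacity, so 9 is optimal.

9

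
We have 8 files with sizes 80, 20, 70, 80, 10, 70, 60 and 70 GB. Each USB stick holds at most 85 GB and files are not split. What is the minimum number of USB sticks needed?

Total = 80 + 80 + 70 + 70 + 70 + 60 + 20 + 10 = 460 GB.
Lower bound: ⌈460/85⌉ = 6 USB sticks.
A packing using 6 USB sticks:
  USB stick 1: 80 = 80
  USB stick 2: 80 = 80
  USB stick 3: 70 + 10 = 80
  USB stick 4: 70 = 70
  USB stick 5: 70 = 70
  USB stick 6: 60 + 20 = 80
This matches the lower bound, so 6 is optimal.

6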